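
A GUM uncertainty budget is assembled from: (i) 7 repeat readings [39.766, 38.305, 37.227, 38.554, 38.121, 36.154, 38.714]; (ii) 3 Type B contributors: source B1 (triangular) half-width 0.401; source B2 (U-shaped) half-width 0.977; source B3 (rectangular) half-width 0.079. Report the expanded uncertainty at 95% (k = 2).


mean = (39.766 + 38.305 + 37.227 + 38.554 + 38.121 + 36.154 + 38.714) / 7 = 38.12014286
s = sqrt(sum((x - mean)^2)/(n-1)) = 1.1508938
u_A = s / sqrt(n) = 1.1508938 / sqrt(7) = 0.43499697
u_B1 = 0.401 / sqrt(6) = 0.16370756
u_B2 = 0.977 / sqrt(2) = 0.69084333
u_B3 = 0.079 / sqrt(3) = 0.045610671
uc = sqrt(0.43499697^2 + 0.16370756^2 + 0.69084333^2 + 0.045610671^2) = 0.8338869
U = k * uc = 2 * 0.8338869
U = 1.6678

1.6678


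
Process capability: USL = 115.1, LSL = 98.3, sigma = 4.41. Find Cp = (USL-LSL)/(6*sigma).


Cp = (USL - LSL) / (6 * sigma)
= (115.1 - 98.3) / (6 * 4.41)
= 16.8000 / 26.4600
= 0.6349

0.6349


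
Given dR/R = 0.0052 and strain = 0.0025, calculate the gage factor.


GF = (dR/R) / epsilon
= 0.0052 / 0.0025
= 2.0800

2.0800


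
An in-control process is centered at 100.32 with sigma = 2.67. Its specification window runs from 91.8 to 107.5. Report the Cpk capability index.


Cpu = (USL - mean) / (3*sigma) = (107.5 - 100.32) / (3*2.67) = 0.8964
Cpl = (mean - LSL) / (3*sigma) = (100.32 - 91.8) / (3*2.67) = 1.0637
Cpk = min(Cpu, Cpl) = 0.8964

0.8964


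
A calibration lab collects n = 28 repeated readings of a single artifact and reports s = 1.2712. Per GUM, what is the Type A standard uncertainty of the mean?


u_A = s / sqrt(n)
u_A = 1.2712 / sqrt(28)
u_A = 1.2712 / 5.2915026
u_A = 0.2402

0.2402


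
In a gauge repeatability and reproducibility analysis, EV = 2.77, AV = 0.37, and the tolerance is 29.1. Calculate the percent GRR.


GRR = sqrt(EV^2 + AV^2) = sqrt(2.77^2 + 0.37^2) = 2.7946019
%GRR = GRR / tol * 100 = 2.7946019 / 29.1 * 100
%GRR = 9.6034

9.6034


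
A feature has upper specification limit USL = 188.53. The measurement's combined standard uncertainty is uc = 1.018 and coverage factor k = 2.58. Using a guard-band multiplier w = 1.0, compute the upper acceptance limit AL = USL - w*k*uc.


U = k * uc = 2.58 * 1.018 = 2.62644
guard band g = w * U = 1.0 * 2.62644 = 2.62644
AL = USL - g = 188.53 - 2.62644
AL = 185.9036

185.9036


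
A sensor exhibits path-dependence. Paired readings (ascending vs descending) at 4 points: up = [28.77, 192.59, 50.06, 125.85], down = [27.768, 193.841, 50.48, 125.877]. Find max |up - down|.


|28.77 - 27.768| = 1.0020
|192.59 - 193.841| = 1.2510
|50.06 - 50.48| = 0.4200
|125.85 - 125.877| = 0.0270
hysteresis = max(diffs) = 1.2510

1.2510


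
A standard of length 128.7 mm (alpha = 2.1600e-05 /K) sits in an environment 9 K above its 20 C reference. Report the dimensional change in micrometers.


dL = L * alpha * dT
= 128.7 * 2.1600e-05 * 9
= 0.0250193 mm
dL_um = 0.0250193 * 1000 = 25.0193 um

25.0193


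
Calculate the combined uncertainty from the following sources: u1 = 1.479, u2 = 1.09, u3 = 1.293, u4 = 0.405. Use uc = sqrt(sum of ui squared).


uc = sqrt(1.479^2 + 1.09^2 + 1.293^2 + 0.405^2)
uc = sqrt(5.211415)
uc = 2.2829

2.2829


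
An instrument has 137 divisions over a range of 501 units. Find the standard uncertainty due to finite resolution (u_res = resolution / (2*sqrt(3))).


resolution = range / divisions
resolution = 501 / 137 = 3.6569343
u_res = resolution / (2*sqrt(3))
u_res = 3.6569343 / 3.4641016
u_res = 1.0557

1.0557


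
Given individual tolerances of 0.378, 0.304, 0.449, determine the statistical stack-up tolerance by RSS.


RSS = sqrt(0.378^2 + 0.304^2 + 0.449^2)
= sqrt(0.436901)
= 0.6610

0.6610


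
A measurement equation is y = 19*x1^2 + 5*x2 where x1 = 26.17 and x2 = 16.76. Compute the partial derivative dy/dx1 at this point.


y = 19*x1^2 + 5*x2
dy/dx1 = 2*19*x1
Evaluate at x1 = 26.17: c1 = 38 * 26.17
c1 = 994.4600

994.4600


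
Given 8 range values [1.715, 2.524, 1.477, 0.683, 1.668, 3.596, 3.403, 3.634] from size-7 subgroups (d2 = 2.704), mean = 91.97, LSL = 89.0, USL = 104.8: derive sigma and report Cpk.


R_bar = (1.715 + 2.524 + 1.477 + 0.683 + 1.668 + 3.596 + 3.403 + 3.634) / 8 = 2.3375
sigma = R_bar / d2 = 2.3375 / 2.704 = 0.86446006
Cp = (USL - LSL)/(6*sigma) = (104.8 - 89.0)/(6*0.86446006) = 3.0462
Cpu = (104.8 - 91.97)/(3*0.86446006) = 4.9472
Cpl = (91.97 - 89.0)/(3*0.86446006) = 1.1452
Cpk = min(Cpu, Cpl) = 1.1452

1.1452


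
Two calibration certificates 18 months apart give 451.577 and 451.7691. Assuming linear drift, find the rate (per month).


rate = (v2 - v1) / months
= (451.7691 - 451.577) / 18
= 0.1921 / 18
= 0.0107

0.0107


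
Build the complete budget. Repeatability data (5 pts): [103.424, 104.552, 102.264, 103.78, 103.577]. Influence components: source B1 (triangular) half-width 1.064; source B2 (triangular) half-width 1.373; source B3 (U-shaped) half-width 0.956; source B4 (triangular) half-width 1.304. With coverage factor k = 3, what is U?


mean = (103.424 + 104.552 + 102.264 + 103.78 + 103.577) / 5 = 103.5194
s = sqrt(sum((x - mean)^2)/(n-1)) = 0.82501867
u_A = s / sqrt(n) = 0.82501867 / sqrt(5) = 0.36895957
u_B1 = 1.064 / sqrt(6) = 0.43437618
u_B2 = 1.373 / sqrt(6) = 0.5605249
u_B3 = 0.956 / sqrt(2) = 0.67599408
u_B4 = 1.304 / sqrt(6) = 0.53235577
uc = sqrt(0.36895957^2 + 0.43437618^2 + 0.5605249^2 + 0.67599408^2 + 0.53235577^2) = 1.174467
U = k * uc = 3 * 1.174467
U = 3.5234

3.5234


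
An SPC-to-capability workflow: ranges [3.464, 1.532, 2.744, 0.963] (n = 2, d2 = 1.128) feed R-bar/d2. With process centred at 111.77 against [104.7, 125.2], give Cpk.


R_bar = (3.464 + 1.532 + 2.744 + 0.963) / 4 = 2.17575
sigma = R_bar / d2 = 2.17575 / 1.128 = 1.9288564
Cp = (USL - LSL)/(6*sigma) = (125.2 - 104.7)/(6*1.9288564) = 1.7713
Cpu = (125.2 - 111.77)/(3*1.9288564) = 2.3209
Cpl = (111.77 - 104.7)/(3*1.9288564) = 1.2218
Cpk = min(Cpu, Cpl) = 1.2218

1.2218


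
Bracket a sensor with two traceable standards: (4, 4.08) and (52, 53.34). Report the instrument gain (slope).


slope = (y2 - y1) / (x2 - x1)
= (53.34 - 4.08) / (52 - 4)
= 49.2600 / 48
= 1.0263

1.0263


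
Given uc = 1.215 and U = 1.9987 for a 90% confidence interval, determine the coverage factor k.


k = U / uc
k = 1.9987 / 1.215
k = 1.645

1.645


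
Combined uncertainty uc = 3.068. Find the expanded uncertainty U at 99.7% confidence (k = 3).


U = k * uc
U = 3 * 3.068
U = 9.2040

9.2040


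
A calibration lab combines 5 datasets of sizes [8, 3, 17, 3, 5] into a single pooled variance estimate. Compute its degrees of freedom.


nu = sum_i (n_i - 1)
nu = ((8 - 1) + (3 - 1) + (17 - 1) + (3 - 1) + (5 - 1))
nu = 7 + 2 + 16 + 2 + 4
nu = 31

31


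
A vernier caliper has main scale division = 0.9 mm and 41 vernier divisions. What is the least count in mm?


LC = MSD / n_div
= 0.9 / 41
= 0.0220

0.0220


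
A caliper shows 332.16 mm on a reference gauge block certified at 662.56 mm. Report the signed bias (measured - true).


Systematic error = measured - true
= 332.16 - 662.56
= -330.4000

-330.4000


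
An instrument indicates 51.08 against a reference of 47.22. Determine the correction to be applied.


Correction = standard - reading
= 47.22 - 51.08
= -3.8600

-3.8600


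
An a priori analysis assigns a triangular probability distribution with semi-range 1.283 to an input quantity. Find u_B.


u_B = half_width / sqrt(6)
u_B = 1.283 / 2.4494897
u_B = 0.5238

0.5238


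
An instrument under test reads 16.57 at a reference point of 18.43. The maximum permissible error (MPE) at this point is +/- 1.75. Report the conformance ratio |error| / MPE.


e = indication - reference = 16.57 - 18.43 = -1.8600
|e| = 1.8600
ratio = |e| / MPE = 1.8600 / 1.75
ratio = 1.0629

1.0629


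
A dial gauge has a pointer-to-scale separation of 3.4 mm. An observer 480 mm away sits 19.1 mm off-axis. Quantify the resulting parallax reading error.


error = h * offset / d
= 3.4 * 19.1 / 480
= 0.1353

0.1353


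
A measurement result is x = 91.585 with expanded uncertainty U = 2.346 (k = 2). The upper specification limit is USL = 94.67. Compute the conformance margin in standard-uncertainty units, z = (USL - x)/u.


u = U / k = 2.346 / 2 = 1.173
margin = |USL - x| = |94.67 - 91.585| = 3.085
z = margin / u = 3.085 / 1.173
z = 2.6300

2.6300


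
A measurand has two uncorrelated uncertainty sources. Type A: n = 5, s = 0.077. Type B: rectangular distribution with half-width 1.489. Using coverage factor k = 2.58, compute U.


u_A = s / sqrt(n) = 0.077 / sqrt(5) = 0.034435447
u_B = half_width / sqrt(3) = 1.489 / sqrt(3) = 0.85967455
uc = sqrt(u_A^2 + u_B^2) = sqrt(0.034435447^2 + 0.85967455^2) = 0.86036395
U = k * uc = 2.58 * 0.86036395
U = 2.2197

2.2197


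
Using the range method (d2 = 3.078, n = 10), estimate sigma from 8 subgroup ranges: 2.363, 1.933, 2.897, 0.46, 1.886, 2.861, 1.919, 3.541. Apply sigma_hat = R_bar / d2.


R_bar = (2.363 + 1.933 + 2.897 + 0.46 + 1.886 + 2.861 + 1.919 + 3.541) / 8
R_bar = 17.86 / 8 = 2.2325
sigma_hat = R_bar / d2 = 2.2325 / 3.078 = 0.7253

0.7253


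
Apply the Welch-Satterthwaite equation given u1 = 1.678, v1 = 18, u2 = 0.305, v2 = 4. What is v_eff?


uc = sqrt(u1^2 + u2^2) = sqrt(1.678^2 + 0.305^2) = 1.7054938
v_eff = uc^4 / (u1^4/v1 + u2^4/v2)
= 1.7054938^4 / (1.678^4/18 + 0.305^4/4)
= 8.4605886 / 0.4426121
v_eff = 19.1151

19.1151


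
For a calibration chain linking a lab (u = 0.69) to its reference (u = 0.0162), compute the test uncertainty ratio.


TUR = u_lab / u_ref
= 0.69 / 0.0162
= 42.5926

42.5926


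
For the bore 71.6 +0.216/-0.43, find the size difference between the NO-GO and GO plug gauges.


GO = nominal - lower_tol (smallest hole = maximum material condition)
GO = 71.6 - 0.43 = 71.17
NO-GO = nominal + upper_tol (largest hole = least material condition)
NO-GO = 71.6 + 0.216 = 71.816
spread = NO-GO - GO = 71.816 - 71.17 = 0.6460

0.6460


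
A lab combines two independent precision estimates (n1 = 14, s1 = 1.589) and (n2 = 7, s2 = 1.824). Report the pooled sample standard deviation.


s_p = sqrt(((n1-1)*s1^2 + (n2-1)*s2^2) / (n1+n2-2))
numerator = (14-1)*1.589^2 + (7-1)*1.824^2 = 32.823973 + 19.961856 = 52.785829
denominator = 14 + 7 - 2 = 19
s_p^2 = 52.785829 / 19 = 2.7782015
s_p = sqrt(2.7782015) = 1.6668

1.6668


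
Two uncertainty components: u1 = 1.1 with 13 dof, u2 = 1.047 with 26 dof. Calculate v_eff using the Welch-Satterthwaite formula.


uc = sqrt(u1^2 + u2^2) = sqrt(1.1^2 + 1.047^2) = 1.5186208
v_eff = uc^4 / (u1^4/v1 + u2^4/v2)
= 1.5186208^4 / (1.1^4/13 + 1.047^4/26)
= 5.3186006 / 0.15884131
v_eff = 33.4837

33.4837


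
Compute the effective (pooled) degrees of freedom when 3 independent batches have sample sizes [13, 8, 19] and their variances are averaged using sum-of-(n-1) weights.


nu = sum_i (n_i - 1)
nu = ((13 - 1) + (8 - 1) + (19 - 1))
nu = 12 + 7 + 18
nu = 37

37


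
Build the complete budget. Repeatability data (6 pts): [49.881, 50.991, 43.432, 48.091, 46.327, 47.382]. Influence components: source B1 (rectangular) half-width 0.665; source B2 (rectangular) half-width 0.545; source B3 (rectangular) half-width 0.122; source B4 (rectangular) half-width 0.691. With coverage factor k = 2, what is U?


mean = (49.881 + 50.991 + 43.432 + 48.091 + 46.327 + 47.382) / 6 = 47.684
s = sqrt(sum((x - mean)^2)/(n-1)) = 2.6810768
u_A = s / sqrt(n) = 2.6810768 / sqrt(6) = 1.094545
u_B1 = 0.665 / sqrt(3) = 0.38393793
u_B2 = 0.545 / sqrt(3) = 0.3146559
u_B3 = 0.122 / sqrt(3) = 0.070436733
u_B4 = 0.691 / sqrt(3) = 0.39894904
uc = sqrt(1.094545^2 + 0.38393793^2 + 0.3146559^2 + 0.070436733^2 + 0.39894904^2) = 1.268293
U = k * uc = 2 * 1.268293
U = 2.5366

2.5366


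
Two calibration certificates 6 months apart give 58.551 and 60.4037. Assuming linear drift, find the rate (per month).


rate = (v2 - v1) / months
= (60.4037 - 58.551) / 6
= 1.8527 / 6
= 0.3088

0.3088


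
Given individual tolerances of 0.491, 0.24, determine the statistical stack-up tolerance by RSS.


RSS = sqrt(0.491^2 + 0.24^2)
= sqrt(0.298681)
= 0.5465

0.5465


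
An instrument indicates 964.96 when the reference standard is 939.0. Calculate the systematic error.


Systematic error = measured - true
= 964.96 - 939.0
= 25.9600

25.9600


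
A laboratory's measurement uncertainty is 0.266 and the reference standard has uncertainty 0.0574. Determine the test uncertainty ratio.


TUR = u_lab / u_ref
= 0.266 / 0.0574
= 4.6341

4.6341


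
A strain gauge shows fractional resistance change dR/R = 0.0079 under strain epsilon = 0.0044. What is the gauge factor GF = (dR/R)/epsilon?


GF = (dR/R) / epsilon
= 0.0079 / 0.0044
= 1.7955

1.7955


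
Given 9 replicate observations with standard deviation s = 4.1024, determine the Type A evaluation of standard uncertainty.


u_A = s / sqrt(n)
u_A = 4.1024 / sqrt(9)
u_A = 4.1024 / 3
u_A = 1.3675

1.3675


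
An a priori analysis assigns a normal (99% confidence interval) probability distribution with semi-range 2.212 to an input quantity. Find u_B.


u_B = half_width / 2.576
u_B = 2.212 / 2.576
u_B = 0.8587

0.8587


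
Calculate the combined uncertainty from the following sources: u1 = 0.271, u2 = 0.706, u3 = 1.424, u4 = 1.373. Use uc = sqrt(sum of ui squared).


uc = sqrt(0.271^2 + 0.706^2 + 1.424^2 + 1.373^2)
uc = sqrt(4.484782)
uc = 2.1177

2.1177


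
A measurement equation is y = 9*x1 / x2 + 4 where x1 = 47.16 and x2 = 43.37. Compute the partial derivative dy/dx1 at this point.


y = 9*x1 / x2 + 4
dy/dx1 = 9/x2
Evaluate at x2 = 43.37: c1 = 9 / 43.37
c1 = 0.2075

0.2075


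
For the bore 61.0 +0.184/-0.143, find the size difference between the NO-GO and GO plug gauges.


GO = nominal - lower_tol (smallest hole = maximum material condition)
GO = 61.0 - 0.143 = 60.857
NO-GO = nominal + upper_tol (largest hole = least material condition)
NO-GO = 61.0 + 0.184 = 61.184
spread = NO-GO - GO = 61.184 - 60.857 = 0.3270

0.3270


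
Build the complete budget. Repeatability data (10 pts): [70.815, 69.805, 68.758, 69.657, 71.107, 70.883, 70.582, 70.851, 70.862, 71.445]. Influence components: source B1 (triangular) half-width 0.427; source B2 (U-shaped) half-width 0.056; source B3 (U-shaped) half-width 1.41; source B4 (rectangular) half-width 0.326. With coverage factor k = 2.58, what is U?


mean = (70.815 + 69.805 + 68.758 + 69.657 + 71.107 + 70.883 + 70.582 + 70.851 + 70.862 + 71.445) / 10 = 70.4765
s = sqrt(sum((x - mean)^2)/(n-1)) = 0.81588892
u_A = s / sqrt(n) = 0.81588892 / sqrt(10) = 0.25800673
u_B1 = 0.427 / sqrt(6) = 0.17432202
u_B2 = 0.056 / sqrt(2) = 0.03959798
u_B3 = 1.41 / sqrt(2) = 0.99702056
u_B4 = 0.326 / sqrt(3) = 0.18821619
uc = sqrt(0.25800673^2 + 0.17432202^2 + 0.03959798^2 + 0.99702056^2 + 0.18821619^2) = 1.062073
U = k * uc = 2.58 * 1.062073
U = 2.7401

2.7401


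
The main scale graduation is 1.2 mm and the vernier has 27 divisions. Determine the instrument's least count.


LC = MSD / n_div
= 1.2 / 27
= 0.0444

0.0444


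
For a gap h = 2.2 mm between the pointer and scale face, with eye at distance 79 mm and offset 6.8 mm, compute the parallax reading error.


error = h * offset / d
= 2.2 * 6.8 / 79
= 0.1894

0.1894


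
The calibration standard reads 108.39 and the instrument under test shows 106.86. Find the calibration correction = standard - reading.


Correction = standard - reading
= 108.39 - 106.86
= 1.5300

1.5300


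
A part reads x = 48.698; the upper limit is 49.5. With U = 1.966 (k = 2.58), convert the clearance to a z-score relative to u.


u = U / k = 1.966 / 2.58 = 0.7620155
margin = |USL - x| = |49.5 - 48.698| = 0.802
z = margin / u = 0.802 / 0.7620155
z = 1.0525

1.0525


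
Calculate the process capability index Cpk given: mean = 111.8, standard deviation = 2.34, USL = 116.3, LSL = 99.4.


Cpu = (USL - mean) / (3*sigma) = (116.3 - 111.8) / (3*2.34) = 0.6410
Cpl = (mean - LSL) / (3*sigma) = (111.8 - 99.4) / (3*2.34) = 1.7664
Cpk = min(Cpu, Cpl) = 0.6410

0.6410


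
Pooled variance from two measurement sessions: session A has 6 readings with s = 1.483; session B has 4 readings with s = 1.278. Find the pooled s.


s_p = sqrt(((n1-1)*s1^2 + (n2-1)*s2^2) / (n1+n2-2))
numerator = (6-1)*1.483^2 + (4-1)*1.278^2 = 10.996445 + 4.899852 = 15.896297
denominator = 6 + 4 - 2 = 8
s_p^2 = 15.896297 / 8 = 1.9870371
s_p = sqrt(1.9870371) = 1.4096

1.4096


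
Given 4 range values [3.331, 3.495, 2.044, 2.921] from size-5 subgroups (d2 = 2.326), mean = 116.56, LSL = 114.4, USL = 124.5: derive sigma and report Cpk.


R_bar = (3.331 + 3.495 + 2.044 + 2.921) / 4 = 2.94775
sigma = R_bar / d2 = 2.94775 / 2.326 = 1.2673044
Cp = (USL - LSL)/(6*sigma) = (124.5 - 114.4)/(6*1.2673044) = 1.3283
Cpu = (124.5 - 116.56)/(3*1.2673044) = 2.0884
Cpl = (116.56 - 114.4)/(3*1.2673044) = 0.5681
Cpk = min(Cpu, Cpl) = 0.5681

0.5681


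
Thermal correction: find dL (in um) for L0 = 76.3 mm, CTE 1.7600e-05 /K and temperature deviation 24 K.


dL = L * alpha * dT
= 76.3 * 1.7600e-05 * 24
= 0.0322291 mm
dL_um = 0.0322291 * 1000 = 32.2291 um

32.2291


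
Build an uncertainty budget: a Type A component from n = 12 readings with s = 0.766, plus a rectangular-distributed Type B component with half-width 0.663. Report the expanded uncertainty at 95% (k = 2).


u_A = s / sqrt(n) = 0.766 / sqrt(12) = 0.22112515
u_B = half_width / sqrt(3) = 0.663 / sqrt(3) = 0.38278323
uc = sqrt(u_A^2 + u_B^2) = sqrt(0.22112515^2 + 0.38278323^2) = 0.44206259
U = k * uc = 2 * 0.44206259
U = 0.8841

0.8841


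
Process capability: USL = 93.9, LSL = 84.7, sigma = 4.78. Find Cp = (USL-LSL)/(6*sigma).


Cp = (USL - LSL) / (6 * sigma)
= (93.9 - 84.7) / (6 * 4.78)
= 9.2000 / 28.6800
= 0.3208

0.3208


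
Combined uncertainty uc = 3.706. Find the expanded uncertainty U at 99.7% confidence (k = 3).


U = k * uc
U = 3 * 3.706
U = 11.1180

11.1180


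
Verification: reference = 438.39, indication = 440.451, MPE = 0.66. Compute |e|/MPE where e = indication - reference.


e = indication - reference = 440.451 - 438.39 = 2.0610
|e| = 2.0610
ratio = |e| / MPE = 2.0610 / 0.66
ratio = 3.1227

3.1227


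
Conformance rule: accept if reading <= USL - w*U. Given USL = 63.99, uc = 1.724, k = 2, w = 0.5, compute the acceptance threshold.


U = k * uc = 2 * 1.724 = 3.448
guard band g = w * U = 0.5 * 3.448 = 1.724
AL = USL - g = 63.99 - 1.724
AL = 62.2660

62.2660


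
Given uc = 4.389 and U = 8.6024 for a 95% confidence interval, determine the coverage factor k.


k = U / uc
k = 8.6024 / 4.389
k = 1.96

1.96


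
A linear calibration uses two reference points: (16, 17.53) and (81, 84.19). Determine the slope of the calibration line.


slope = (y2 - y1) / (x2 - x1)
= (84.19 - 17.53) / (81 - 16)
= 66.6600 / 65
= 1.0255

1.0255


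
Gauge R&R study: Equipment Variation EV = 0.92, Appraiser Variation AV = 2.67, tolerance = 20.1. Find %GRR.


GRR = sqrt(EV^2 + AV^2) = sqrt(0.92^2 + 2.67^2) = 2.8240574
%GRR = GRR / tol * 100 = 2.8240574 / 20.1 * 100
%GRR = 14.0500

14.0500


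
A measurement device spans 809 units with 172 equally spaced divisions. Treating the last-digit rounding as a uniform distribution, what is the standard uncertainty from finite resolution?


resolution = range / divisions
resolution = 809 / 172 = 4.7034884
u_res = resolution / (2*sqrt(3))
u_res = 4.7034884 / 3.4641016
u_res = 1.3578

1.3578


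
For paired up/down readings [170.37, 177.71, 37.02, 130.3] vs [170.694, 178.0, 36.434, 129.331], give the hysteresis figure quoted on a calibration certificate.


|170.37 - 170.694| = 0.3240
|177.71 - 178.0| = 0.2900
|37.02 - 36.434| = 0.5860
|130.3 - 129.331| = 0.9690
hysteresis = max(diffs) = 0.9690

0.9690


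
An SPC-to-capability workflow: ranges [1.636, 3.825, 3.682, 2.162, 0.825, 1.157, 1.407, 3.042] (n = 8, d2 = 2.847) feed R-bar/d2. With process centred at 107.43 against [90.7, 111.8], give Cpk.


R_bar = (1.636 + 3.825 + 3.682 + 2.162 + 0.825 + 1.157 + 1.407 + 3.042) / 8 = 2.217
sigma = R_bar / d2 = 2.217 / 2.847 = 0.77871444
Cp = (USL - LSL)/(6*sigma) = (111.8 - 90.7)/(6*0.77871444) = 4.5160
Cpu = (111.8 - 107.43)/(3*0.77871444) = 1.8706
Cpl = (107.43 - 90.7)/(3*0.77871444) = 7.1614
Cpk = min(Cpu, Cpl) = 1.8706

1.8706


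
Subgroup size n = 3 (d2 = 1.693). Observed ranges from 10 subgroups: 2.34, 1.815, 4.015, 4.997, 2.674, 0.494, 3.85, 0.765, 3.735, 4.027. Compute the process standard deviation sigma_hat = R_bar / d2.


R_bar = (2.34 + 1.815 + 4.015 + 4.997 + 2.674 + 0.494 + 3.85 + 0.765 + 3.735 + 4.027) / 10
R_bar = 28.712 / 10 = 2.8712
sigma_hat = R_bar / d2 = 2.8712 / 1.693 = 1.6959

1.6959


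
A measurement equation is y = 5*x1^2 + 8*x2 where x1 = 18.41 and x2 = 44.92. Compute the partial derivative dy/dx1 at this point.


y = 5*x1^2 + 8*x2
dy/dx1 = 2*5*x1
Evaluate at x1 = 18.41: c1 = 10 * 18.41
c1 = 184.1000

184.1000


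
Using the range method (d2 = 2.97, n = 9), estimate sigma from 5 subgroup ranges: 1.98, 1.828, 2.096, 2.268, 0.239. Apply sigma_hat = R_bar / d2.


R_bar = (1.98 + 1.828 + 2.096 + 2.268 + 0.239) / 5
R_bar = 8.411 / 5 = 1.6822
sigma_hat = R_bar / d2 = 1.6822 / 2.97 = 0.5664

0.5664


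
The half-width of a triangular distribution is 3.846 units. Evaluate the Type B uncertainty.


u_B = half_width / sqrt(6)
u_B = 3.846 / 2.4494897
u_B = 1.5701

1.5701


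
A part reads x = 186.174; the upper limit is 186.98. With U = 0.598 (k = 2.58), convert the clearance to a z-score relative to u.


u = U / k = 0.598 / 2.58 = 0.23178295
margin = |USL - x| = |186.98 - 186.174| = 0.806
z = margin / u = 0.806 / 0.23178295
z = 3.4774

3.4774


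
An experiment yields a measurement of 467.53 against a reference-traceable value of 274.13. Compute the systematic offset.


Systematic error = measured - true
= 467.53 - 274.13
= 193.4000

193.4000


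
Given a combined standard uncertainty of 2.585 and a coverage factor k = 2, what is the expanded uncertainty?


U = k * uc
U = 2 * 2.585
U = 5.1700

5.1700


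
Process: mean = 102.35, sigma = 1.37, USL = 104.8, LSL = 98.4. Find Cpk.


Cpu = (USL - mean) / (3*sigma) = (104.8 - 102.35) / (3*1.37) = 0.5961
Cpl = (mean - LSL) / (3*sigma) = (102.35 - 98.4) / (3*1.37) = 0.9611
Cpk = min(Cpu, Cpl) = 0.5961

0.5961


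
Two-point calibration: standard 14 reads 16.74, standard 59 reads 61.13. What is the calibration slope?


slope = (y2 - y1) / (x2 - x1)
= (61.13 - 16.74) / (59 - 14)
= 44.3900 / 45
= 0.9864

0.9864


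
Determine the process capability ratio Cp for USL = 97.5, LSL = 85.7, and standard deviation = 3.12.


Cp = (USL - LSL) / (6 * sigma)
= (97.5 - 85.7) / (6 * 3.12)
= 11.8000 / 18.7200
= 0.6303

0.6303


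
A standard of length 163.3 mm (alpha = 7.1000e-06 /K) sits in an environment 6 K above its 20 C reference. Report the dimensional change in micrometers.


dL = L * alpha * dT
= 163.3 * 7.1000e-06 * 6
= 0.0069566 mm
dL_um = 0.0069566 * 1000 = 6.9566 um

6.9566


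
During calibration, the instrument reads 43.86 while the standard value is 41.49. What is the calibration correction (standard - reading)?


Correction = standard - reading
= 41.49 - 43.86
= -2.3700

-2.3700


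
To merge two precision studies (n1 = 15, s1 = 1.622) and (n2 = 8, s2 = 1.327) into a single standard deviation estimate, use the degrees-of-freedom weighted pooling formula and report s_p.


s_p = sqrt(((n1-1)*s1^2 + (n2-1)*s2^2) / (n1+n2-2))
numerator = (15-1)*1.622^2 + (8-1)*1.327^2 = 36.832376 + 12.326503 = 49.158879
denominator = 15 + 8 - 2 = 21
s_p^2 = 49.158879 / 21 = 2.340899
s_p = sqrt(2.340899) = 1.5300

1.5300


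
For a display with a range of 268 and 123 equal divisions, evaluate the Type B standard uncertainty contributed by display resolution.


resolution = range / divisions
resolution = 268 / 123 = 2.1788618
u_res = resolution / (2*sqrt(3))
u_res = 2.1788618 / 3.4641016
u_res = 0.6290

0.6290


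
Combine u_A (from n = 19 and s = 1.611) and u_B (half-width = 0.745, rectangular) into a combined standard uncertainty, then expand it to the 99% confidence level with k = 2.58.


u_A = s / sqrt(n) = 1.611 / sqrt(19) = 0.36958875
u_B = half_width / sqrt(3) = 0.745 / sqrt(3) = 0.43012595
uc = sqrt(u_A^2 + u_B^2) = sqrt(0.36958875^2 + 0.43012595^2) = 0.56710156
U = k * uc = 2.58 * 0.56710156
U = 1.4631

1.4631


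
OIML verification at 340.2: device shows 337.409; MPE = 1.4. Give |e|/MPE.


e = indication - reference = 337.409 - 340.2 = -2.7910
|e| = 2.7910
ratio = |e| / MPE = 2.7910 / 1.4
ratio = 1.9936

1.9936


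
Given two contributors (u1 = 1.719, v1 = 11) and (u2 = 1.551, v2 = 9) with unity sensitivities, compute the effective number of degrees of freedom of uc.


uc = sqrt(u1^2 + u2^2) = sqrt(1.719^2 + 1.551^2) = 2.3152888
v_eff = uc^4 / (u1^4/v1 + u2^4/v2)
= 2.3152888^4 / (1.719^4/11 + 1.551^4/9)
= 28.735627 / 1.4367902
v_eff = 19.9999

19.9999


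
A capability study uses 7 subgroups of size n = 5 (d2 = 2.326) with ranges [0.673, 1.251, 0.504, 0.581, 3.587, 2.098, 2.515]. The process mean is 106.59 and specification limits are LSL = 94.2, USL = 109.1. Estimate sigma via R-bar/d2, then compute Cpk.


R_bar = (0.673 + 1.251 + 0.504 + 0.581 + 3.587 + 2.098 + 2.515) / 7 = 1.6012857
sigma = R_bar / d2 = 1.6012857 / 2.326 = 0.68842893
Cp = (USL - LSL)/(6*sigma) = (109.1 - 94.2)/(6*0.68842893) = 3.6072
Cpu = (109.1 - 106.59)/(3*0.68842893) = 1.2153
Cpl = (106.59 - 94.2)/(3*0.68842893) = 5.9992
Cpk = min(Cpu, Cpl) = 1.2153

1.2153


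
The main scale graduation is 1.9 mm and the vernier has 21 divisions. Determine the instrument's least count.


LC = MSD / n_div
= 1.9 / 21
= 0.0905

0.0905


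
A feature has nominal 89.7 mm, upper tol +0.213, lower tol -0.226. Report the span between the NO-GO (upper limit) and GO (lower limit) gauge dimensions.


GO = nominal - lower_tol (smallest hole = maximum material condition)
GO = 89.7 - 0.226 = 89.474
NO-GO = nominal + upper_tol (largest hole = least material condition)
NO-GO = 89.7 + 0.213 = 89.913
spread = NO-GO - GO = 89.913 - 89.474 = 0.4390

0.4390


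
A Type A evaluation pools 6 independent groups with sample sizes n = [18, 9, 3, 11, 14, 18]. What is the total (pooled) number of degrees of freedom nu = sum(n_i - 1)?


nu = sum_i (n_i - 1)
nu = ((18 - 1) + (9 - 1) + (3 - 1) + (11 - 1) + (14 - 1) + (18 - 1))
nu = 17 + 8 + 2 + 10 + 13 + 17
nu = 67

67


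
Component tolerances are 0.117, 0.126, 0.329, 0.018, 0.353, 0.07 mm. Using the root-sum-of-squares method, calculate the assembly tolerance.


RSS = sqrt(0.117^2 + 0.126^2 + 0.329^2 + 0.018^2 + 0.353^2 + 0.07^2)
= sqrt(0.267639)
= 0.5173

0.5173


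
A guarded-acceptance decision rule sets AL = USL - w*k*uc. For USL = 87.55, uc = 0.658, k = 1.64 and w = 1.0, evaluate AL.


U = k * uc = 1.64 * 0.658 = 1.07912
guard band g = w * U = 1.0 * 1.07912 = 1.07912
AL = USL - g = 87.55 - 1.07912
AL = 86.4709

86.4709


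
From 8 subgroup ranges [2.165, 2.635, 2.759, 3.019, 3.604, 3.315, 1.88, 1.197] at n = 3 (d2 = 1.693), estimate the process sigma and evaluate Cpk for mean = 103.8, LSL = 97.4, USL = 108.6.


R_bar = (2.165 + 2.635 + 2.759 + 3.019 + 3.604 + 3.315 + 1.88 + 1.197) / 8 = 2.57175
sigma = R_bar / d2 = 2.57175 / 1.693 = 1.519049
Cp = (USL - LSL)/(6*sigma) = (108.6 - 97.4)/(6*1.519049) = 1.2288
Cpu = (108.6 - 103.8)/(3*1.519049) = 1.0533
Cpl = (103.8 - 97.4)/(3*1.519049) = 1.4044
Cpk = min(Cpu, Cpl) = 1.0533

1.0533


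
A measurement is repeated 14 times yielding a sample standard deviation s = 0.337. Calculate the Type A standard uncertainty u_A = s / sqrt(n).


u_A = s / sqrt(n)
u_A = 0.337 / sqrt(14)
u_A = 0.337 / 3.7416574
u_A = 0.0901

0.0901


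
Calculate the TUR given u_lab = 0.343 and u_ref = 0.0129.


TUR = u_lab / u_ref
= 0.343 / 0.0129
= 26.5891

26.5891


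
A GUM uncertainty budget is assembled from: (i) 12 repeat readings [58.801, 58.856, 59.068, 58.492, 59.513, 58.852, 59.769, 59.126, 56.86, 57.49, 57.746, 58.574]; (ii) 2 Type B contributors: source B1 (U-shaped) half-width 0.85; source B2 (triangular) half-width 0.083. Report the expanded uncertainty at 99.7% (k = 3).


mean = (58.801 + 58.856 + 59.068 + 58.492 + 59.513 + 58.852 + 59.769 + 59.126 + 56.86 + 57.49 + 57.746 + 58.574) / 12 = 58.59558333
s = sqrt(sum((x - mean)^2)/(n-1)) = 0.8456516
u_A = s / sqrt(n) = 0.8456516 / sqrt(12) = 0.24411859
u_B1 = 0.85 / sqrt(2) = 0.60104076
u_B2 = 0.083 / sqrt(6) = 0.033884608
uc = sqrt(0.24411859^2 + 0.60104076^2 + 0.033884608^2) = 0.64960915
U = k * uc = 3 * 0.64960915
U = 1.9488

1.9488


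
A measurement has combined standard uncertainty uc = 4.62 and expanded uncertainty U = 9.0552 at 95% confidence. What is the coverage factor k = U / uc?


k = U / uc
k = 9.0552 / 4.62
k = 1.96

1.96


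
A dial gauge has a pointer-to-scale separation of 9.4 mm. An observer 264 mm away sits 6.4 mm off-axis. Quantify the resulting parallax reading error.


error = h * offset / d
= 9.4 * 6.4 / 264
= 0.2279

0.2279


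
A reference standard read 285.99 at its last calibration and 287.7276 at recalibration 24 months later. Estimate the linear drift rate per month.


rate = (v2 - v1) / months
= (287.7276 - 285.99) / 24
= 1.7376 / 24
= 0.0724

0.0724


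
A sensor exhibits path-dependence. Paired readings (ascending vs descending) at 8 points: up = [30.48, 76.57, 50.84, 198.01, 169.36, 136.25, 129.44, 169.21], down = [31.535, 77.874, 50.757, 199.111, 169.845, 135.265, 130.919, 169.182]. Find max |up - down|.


|30.48 - 31.535| = 1.0550
|76.57 - 77.874| = 1.3040
|50.84 - 50.757| = 0.0830
|198.01 - 199.111| = 1.1010
|169.36 - 169.845| = 0.4850
|136.25 - 135.265| = 0.9850
|129.44 - 130.919| = 1.4790
|169.21 - 169.182| = 0.0280
hysteresis = max(diffs) = 1.4790

1.4790


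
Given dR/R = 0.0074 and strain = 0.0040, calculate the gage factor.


GF = (dR/R) / epsilon
= 0.0074 / 0.0040
= 1.8500

1.8500


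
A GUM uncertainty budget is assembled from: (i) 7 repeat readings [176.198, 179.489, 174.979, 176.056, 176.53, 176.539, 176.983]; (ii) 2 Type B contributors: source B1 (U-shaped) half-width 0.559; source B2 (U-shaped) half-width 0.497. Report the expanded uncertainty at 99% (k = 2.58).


mean = (176.198 + 179.489 + 174.979 + 176.056 + 176.53 + 176.539 + 176.983) / 7 = 176.682
s = sqrt(sum((x - mean)^2)/(n-1)) = 1.3868276
u_A = s / sqrt(n) = 1.3868276 / sqrt(7) = 0.52417156
u_B1 = 0.559 / sqrt(2) = 0.39527269
u_B2 = 0.497 / sqrt(2) = 0.35143207
uc = sqrt(0.52417156^2 + 0.39527269^2 + 0.35143207^2) = 0.74464812
U = k * uc = 2.58 * 0.74464812
U = 1.9212

1.9212


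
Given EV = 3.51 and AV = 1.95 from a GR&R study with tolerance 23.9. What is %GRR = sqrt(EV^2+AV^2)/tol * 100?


GRR = sqrt(EV^2 + AV^2) = sqrt(3.51^2 + 1.95^2) = 4.0152958
%GRR = GRR / tol * 100 = 4.0152958 / 23.9 * 100
%GRR = 16.8004

16.8004


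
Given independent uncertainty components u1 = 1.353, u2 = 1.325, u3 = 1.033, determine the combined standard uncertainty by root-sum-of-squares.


uc = sqrt(1.353^2 + 1.325^2 + 1.033^2)
uc = sqrt(4.653323)
uc = 2.1572

2.1572


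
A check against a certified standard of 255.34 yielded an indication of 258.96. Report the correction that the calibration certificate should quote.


Correction = standard - reading
= 255.34 - 258.96
= -3.6200

-3.6200


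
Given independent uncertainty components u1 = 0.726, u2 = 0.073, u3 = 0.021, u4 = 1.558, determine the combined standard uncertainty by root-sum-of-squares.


uc = sqrt(0.726^2 + 0.073^2 + 0.021^2 + 1.558^2)
uc = sqrt(2.96021)
uc = 1.7205

1.7205


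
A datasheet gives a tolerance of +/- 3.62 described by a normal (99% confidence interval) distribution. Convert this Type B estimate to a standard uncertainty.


u_B = half_width / 2.576
u_B = 3.62 / 2.576
u_B = 1.4053

1.4053


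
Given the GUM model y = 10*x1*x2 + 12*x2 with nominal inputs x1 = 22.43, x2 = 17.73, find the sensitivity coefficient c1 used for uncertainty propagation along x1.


y = 10*x1*x2 + 12*x2
dy/dx1 = 10*x2
Evaluate at x2 = 17.73: c1 = 10 * 17.73
c1 = 177.3000

177.3000


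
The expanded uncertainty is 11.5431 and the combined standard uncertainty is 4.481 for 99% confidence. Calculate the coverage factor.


k = U / uc
k = 11.5431 / 4.481
k = 2.576

2.576


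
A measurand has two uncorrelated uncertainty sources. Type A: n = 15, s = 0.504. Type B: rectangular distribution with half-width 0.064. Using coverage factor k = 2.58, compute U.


u_A = s / sqrt(n) = 0.504 / sqrt(15) = 0.13013224
u_B = half_width / sqrt(3) = 0.064 / sqrt(3) = 0.036950417
uc = sqrt(u_A^2 + u_B^2) = sqrt(0.13013224^2 + 0.036950417^2) = 0.13527651
U = k * uc = 2.58 * 0.13527651
U = 0.3490

0.3490


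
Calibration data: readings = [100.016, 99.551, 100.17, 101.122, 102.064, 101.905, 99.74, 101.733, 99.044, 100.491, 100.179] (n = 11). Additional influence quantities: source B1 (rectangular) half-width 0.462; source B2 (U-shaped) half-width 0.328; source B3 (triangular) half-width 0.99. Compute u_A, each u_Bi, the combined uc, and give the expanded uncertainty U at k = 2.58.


mean = (100.016 + 99.551 + 100.17 + 101.122 + 102.064 + 101.905 + 99.74 + 101.733 + 99.044 + 100.491 + 100.179) / 11 = 100.5468182
s = sqrt(sum((x - mean)^2)/(n-1)) = 1.0172314
u_A = s / sqrt(n) = 1.0172314 / sqrt(11) = 0.30670681
u_B1 = 0.462 / sqrt(3) = 0.26673582
u_B2 = 0.328 / sqrt(2) = 0.23193102
u_B3 = 0.99 / sqrt(6) = 0.40416581
uc = sqrt(0.30670681^2 + 0.26673582^2 + 0.23193102^2 + 0.40416581^2) = 0.61835189
U = k * uc = 2.58 * 0.61835189
U = 1.5953

1.5953


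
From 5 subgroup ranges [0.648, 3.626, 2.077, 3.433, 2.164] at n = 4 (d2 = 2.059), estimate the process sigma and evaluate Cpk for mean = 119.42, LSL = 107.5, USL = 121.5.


R_bar = (0.648 + 3.626 + 2.077 + 3.433 + 2.164) / 5 = 2.3896
sigma = R_bar / d2 = 2.3896 / 2.059 = 1.1605634
Cp = (USL - LSL)/(6*sigma) = (121.5 - 107.5)/(6*1.1605634) = 2.0105
Cpu = (121.5 - 119.42)/(3*1.1605634) = 0.5974
Cpl = (119.42 - 107.5)/(3*1.1605634) = 3.4236
Cpk = min(Cpu, Cpl) = 0.5974

0.5974


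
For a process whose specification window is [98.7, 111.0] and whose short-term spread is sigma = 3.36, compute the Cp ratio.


Cp = (USL - LSL) / (6 * sigma)
= (111.0 - 98.7) / (6 * 3.36)
= 12.3000 / 20.1600
= 0.6101

0.6101


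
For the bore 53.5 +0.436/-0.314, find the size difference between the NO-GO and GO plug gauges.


GO = nominal - lower_tol (smallest hole = maximum material condition)
GO = 53.5 - 0.314 = 53.186
NO-GO = nominal + upper_tol (largest hole = least material condition)
NO-GO = 53.5 + 0.436 = 53.936
spread = NO-GO - GO = 53.936 - 53.186 = 0.7500

0.7500


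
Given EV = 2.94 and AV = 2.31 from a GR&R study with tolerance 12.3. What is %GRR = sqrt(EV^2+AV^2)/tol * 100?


GRR = sqrt(EV^2 + AV^2) = sqrt(2.94^2 + 2.31^2) = 3.7389437
%GRR = GRR / tol * 100 = 3.7389437 / 12.3 * 100
%GRR = 30.3979

30.3979


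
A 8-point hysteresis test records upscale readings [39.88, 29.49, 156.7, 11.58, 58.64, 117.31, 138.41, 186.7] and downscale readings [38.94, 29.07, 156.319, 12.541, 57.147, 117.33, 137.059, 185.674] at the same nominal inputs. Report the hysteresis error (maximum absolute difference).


|39.88 - 38.94| = 0.9400
|29.49 - 29.07| = 0.4200
|156.7 - 156.319| = 0.3810
|11.58 - 12.541| = 0.9610
|58.64 - 57.147| = 1.4930
|117.31 - 117.33| = 0.0200
|138.41 - 137.059| = 1.3510
|186.7 - 185.674| = 1.0260
hysteresis = max(diffs) = 1.4930

1.4930


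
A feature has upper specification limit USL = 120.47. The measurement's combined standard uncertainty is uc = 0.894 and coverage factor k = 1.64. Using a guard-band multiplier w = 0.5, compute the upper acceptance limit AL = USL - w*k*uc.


U = k * uc = 1.64 * 0.894 = 1.46616
guard band g = w * U = 0.5 * 1.46616 = 0.73308
AL = USL - g = 120.47 - 0.73308
AL = 119.7369

119.7369


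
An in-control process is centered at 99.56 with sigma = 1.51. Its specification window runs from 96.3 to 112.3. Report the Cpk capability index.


Cpu = (USL - mean) / (3*sigma) = (112.3 - 99.56) / (3*1.51) = 2.8124
Cpl = (mean - LSL) / (3*sigma) = (99.56 - 96.3) / (3*1.51) = 0.7196
Cpk = min(Cpu, Cpl) = 0.7196

0.7196


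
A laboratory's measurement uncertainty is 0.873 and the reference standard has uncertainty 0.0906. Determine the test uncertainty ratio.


TUR = u_lab / u_ref
= 0.873 / 0.0906
= 9.6358

9.6358


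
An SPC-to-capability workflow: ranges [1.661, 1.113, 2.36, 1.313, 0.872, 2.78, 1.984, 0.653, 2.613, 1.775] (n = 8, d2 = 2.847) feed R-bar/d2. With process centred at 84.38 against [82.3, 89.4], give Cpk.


R_bar = (1.661 + 1.113 + 2.36 + 1.313 + 0.872 + 2.78 + 1.984 + 0.653 + 2.613 + 1.775) / 10 = 1.7124
sigma = R_bar / d2 = 1.7124 / 2.847 = 0.60147524
Cp = (USL - LSL)/(6*sigma) = (89.4 - 82.3)/(6*0.60147524) = 1.9674
Cpu = (89.4 - 84.38)/(3*0.60147524) = 2.7820
Cpl = (84.38 - 82.3)/(3*0.60147524) = 1.1527
Cpk = min(Cpu, Cpl) = 1.1527

1.1527


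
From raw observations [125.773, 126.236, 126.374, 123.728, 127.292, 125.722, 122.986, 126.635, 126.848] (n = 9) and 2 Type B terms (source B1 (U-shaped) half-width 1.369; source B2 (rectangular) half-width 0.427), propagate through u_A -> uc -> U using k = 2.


mean = (125.773 + 126.236 + 126.374 + 123.728 + 127.292 + 125.722 + 122.986 + 126.635 + 126.848) / 9 = 125.7326667
s = sqrt(sum((x - mean)^2)/(n-1)) = 1.445638
u_A = s / sqrt(n) = 1.445638 / sqrt(9) = 0.48187933
u_B1 = 1.369 / sqrt(2) = 0.96802918
u_B2 = 0.427 / sqrt(3) = 0.24652856
uc = sqrt(0.48187933^2 + 0.96802918^2 + 0.24652856^2) = 1.1090827
U = k * uc = 2 * 1.1090827
U = 2.2182

2.2182


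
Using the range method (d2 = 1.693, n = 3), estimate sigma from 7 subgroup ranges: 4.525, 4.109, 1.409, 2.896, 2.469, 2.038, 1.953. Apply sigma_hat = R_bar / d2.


R_bar = (4.525 + 4.109 + 1.409 + 2.896 + 2.469 + 2.038 + 1.953) / 7
R_bar = 19.399 / 7 = 2.7712857
sigma_hat = R_bar / d2 = 2.7712857 / 1.693 = 1.6369

1.6369


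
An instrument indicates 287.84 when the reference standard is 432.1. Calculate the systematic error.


Systematic error = measured - true
= 287.84 - 432.1
= -144.2600

-144.2600


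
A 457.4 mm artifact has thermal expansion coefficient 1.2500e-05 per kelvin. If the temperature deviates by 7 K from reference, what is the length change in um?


dL = L * alpha * dT
= 457.4 * 1.2500e-05 * 7
= 0.0400225 mm
dL_um = 0.0400225 * 1000 = 40.0225 um

40.0225


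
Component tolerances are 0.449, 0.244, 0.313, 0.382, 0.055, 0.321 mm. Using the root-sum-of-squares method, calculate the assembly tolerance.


RSS = sqrt(0.449^2 + 0.244^2 + 0.313^2 + 0.382^2 + 0.055^2 + 0.321^2)
= sqrt(0.611096)
= 0.7817

0.7817


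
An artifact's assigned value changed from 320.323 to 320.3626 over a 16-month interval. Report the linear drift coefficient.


rate = (v2 - v1) / months
= (320.3626 - 320.323) / 16
= 0.0396 / 16
= 0.0025

0.0025


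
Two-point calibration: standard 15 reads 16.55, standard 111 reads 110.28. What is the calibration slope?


slope = (y2 - y1) / (x2 - x1)
= (110.28 - 16.55) / (111 - 15)
= 93.7300 / 96
= 0.9764

0.9764


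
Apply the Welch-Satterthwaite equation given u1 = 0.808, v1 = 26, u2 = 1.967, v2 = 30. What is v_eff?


uc = sqrt(u1^2 + u2^2) = sqrt(0.808^2 + 1.967^2) = 2.1264884
v_eff = uc^4 / (u1^4/v1 + u2^4/v2)
= 2.1264884^4 / (0.808^4/26 + 1.967^4/30)
= 20.448058 / 0.51538851
v_eff = 39.6750

39.6750


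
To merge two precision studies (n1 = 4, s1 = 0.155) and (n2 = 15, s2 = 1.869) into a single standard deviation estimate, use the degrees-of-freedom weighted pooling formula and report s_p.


s_p = sqrt(((n1-1)*s1^2 + (n2-1)*s2^2) / (n1+n2-2))
numerator = (4-1)*0.155^2 + (15-1)*1.869^2 = 0.072075 + 48.904254 = 48.976329
denominator = 4 + 15 - 2 = 17
s_p^2 = 48.976329 / 17 = 2.8809605
s_p = sqrt(2.8809605) = 1.6973

1.6973


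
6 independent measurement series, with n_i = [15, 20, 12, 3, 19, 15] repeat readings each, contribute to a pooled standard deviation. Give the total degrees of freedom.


nu = sum_i (n_i - 1)
nu = ((15 - 1) + (20 - 1) + (12 - 1) + (3 - 1) + (19 - 1) + (15 - 1))
nu = 14 + 19 + 11 + 2 + 18 + 14
nu = 78

78
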